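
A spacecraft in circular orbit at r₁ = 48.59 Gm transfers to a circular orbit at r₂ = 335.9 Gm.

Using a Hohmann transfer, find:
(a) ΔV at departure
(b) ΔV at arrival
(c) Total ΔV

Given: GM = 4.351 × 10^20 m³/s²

Convert to SI: r₁ = 48.59 Gm = 4.859e+10 m; r₂ = 335.9 Gm = 3.359e+11 m.
Transfer semi-major axis: a_t = (r₁ + r₂)/2 = (4.859e+10 + 3.359e+11)/2 = 1.92245e+11 m.
Circular speeds: v₁ = √(GM/r₁) = 94628.3 m/s, v₂ = √(GM/r₂) = 35990.6 m/s.
Transfer speeds (vis-viva v² = GM(2/r − 1/a_t)): v₁ᵗ = 125083 m/s, v₂ᵗ = 18094 m/s.
(a) ΔV₁ = |v₁ᵗ − v₁| ≈ 3.045e+04 m/s = 30.45 km/s.
(b) ΔV₂ = |v₂ − v₂ᵗ| ≈ 1.79e+04 m/s = 17.9 km/s.
(c) ΔV_total = ΔV₁ + ΔV₂ ≈ 4.835e+04 m/s = 48.35 km/s.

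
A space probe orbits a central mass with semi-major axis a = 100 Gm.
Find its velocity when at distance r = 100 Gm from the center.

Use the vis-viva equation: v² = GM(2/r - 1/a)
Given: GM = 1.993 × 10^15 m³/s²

Convert to SI: a = 100 Gm = 1e+11 m; r = 100 Gm = 1e+11 m.
Vis-viva: v = √(GM · (2/r − 1/a)).
2/r − 1/a = 2/1e+11 − 1/1e+11 = 1e-11 m⁻¹.
v = √(1.993e+15 · 1e-11) m/s ≈ 141.2 m/s = 141.2 m/s.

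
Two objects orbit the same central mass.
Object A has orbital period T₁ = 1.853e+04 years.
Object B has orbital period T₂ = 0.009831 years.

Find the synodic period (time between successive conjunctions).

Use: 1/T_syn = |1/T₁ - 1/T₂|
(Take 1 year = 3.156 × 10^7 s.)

Convert to SI: T₁ = 1.853e+04 years = 5.84807e+11 s; T₂ = 0.009831 years = 310266 s.
T_syn = |T₁ · T₂ / (T₁ − T₂)|.
T_syn = |5.84807e+11 · 310266 / (5.84807e+11 − 310266)| s ≈ 3.103e+05 s = 0.009831 years.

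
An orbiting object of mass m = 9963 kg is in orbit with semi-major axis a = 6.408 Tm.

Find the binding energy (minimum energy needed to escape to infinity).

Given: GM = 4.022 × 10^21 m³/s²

Convert to SI: a = 6.408 Tm = 6.408e+12 m.
Total orbital energy is E = −GMm/(2a); binding energy is E_bind = −E = GMm/(2a).
E_bind = 4.022e+21 · 9963 / (2 · 6.408e+12) J ≈ 3.127e+12 J = 3.127 TJ.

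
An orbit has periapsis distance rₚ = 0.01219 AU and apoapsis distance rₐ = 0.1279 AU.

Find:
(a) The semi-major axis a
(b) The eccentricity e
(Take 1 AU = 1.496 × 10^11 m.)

Convert to SI: rₚ = 0.01219 AU = 1.82362e+09 m; rₐ = 0.1279 AU = 1.91338e+10 m.
(a) a = (rₚ + rₐ) / 2 = (1.82362e+09 + 1.91338e+10) / 2 ≈ 1.048e+10 m = 0.07005 AU.
(b) e = (rₐ − rₚ) / (rₐ + rₚ) = (1.91338e+10 − 1.82362e+09) / (1.91338e+10 + 1.82362e+09) ≈ 0.826.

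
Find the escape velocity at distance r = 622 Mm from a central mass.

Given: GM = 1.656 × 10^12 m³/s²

Convert to SI: r = 622 Mm = 6.22e+08 m.
Escape velocity comes from setting total energy to zero: ½v² − GM/r = 0 ⇒ v_esc = √(2GM / r).
v_esc = √(2 · 1.656e+12 / 6.22e+08) m/s ≈ 72.97 m/s = 72.97 m/s.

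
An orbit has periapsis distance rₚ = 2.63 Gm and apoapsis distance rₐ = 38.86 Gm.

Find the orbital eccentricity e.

Convert to SI: rₚ = 2.63 Gm = 2.63e+09 m; rₐ = 38.86 Gm = 3.886e+10 m.
e = (rₐ − rₚ) / (rₐ + rₚ).
e = (3.886e+10 − 2.63e+09) / (3.886e+10 + 2.63e+09) = 3.623e+10 / 4.149e+10 ≈ 0.8732.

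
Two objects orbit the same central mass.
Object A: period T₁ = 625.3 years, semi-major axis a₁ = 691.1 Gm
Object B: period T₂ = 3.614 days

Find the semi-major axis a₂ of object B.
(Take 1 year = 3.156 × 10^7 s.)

Convert to SI: T₁ = 625.3 years = 1.97345e+10 s; a₁ = 691.1 Gm = 6.911e+11 m; T₂ = 3.614 days = 312250 s.
Kepler's third law: (T₁/T₂)² = (a₁/a₂)³ ⇒ a₂ = a₁ · (T₂/T₁)^(2/3).
T₂/T₁ = 312250 / 1.97345e+10 = 1.58225e-05.
a₂ = 6.911e+11 · (1.58225e-05)^(2/3) m ≈ 4.356e+08 m = 435.6 Mm.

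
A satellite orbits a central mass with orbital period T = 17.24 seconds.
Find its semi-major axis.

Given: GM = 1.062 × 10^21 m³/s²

Invert Kepler's third law: a = (GM · T² / (4π²))^(1/3).
Substituting T = 17.24 s and GM = 1.062e+21 m³/s²:
a = (1.062e+21 · (17.24)² / (4π²))^(1/3) m
a ≈ 2e+07 m = 20 Mm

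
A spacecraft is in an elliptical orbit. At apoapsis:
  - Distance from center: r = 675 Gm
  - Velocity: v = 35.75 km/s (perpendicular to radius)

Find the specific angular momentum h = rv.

Convert to SI: r = 675 Gm = 6.75e+11 m; v = 35.75 km/s = 35750 m/s.
With v perpendicular to r, h = r · v.
h = 6.75e+11 · 35750 m²/s ≈ 2.413e+16 m²/s.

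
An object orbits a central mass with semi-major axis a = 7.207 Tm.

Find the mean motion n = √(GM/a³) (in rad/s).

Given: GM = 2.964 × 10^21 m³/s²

Convert to SI: a = 7.207 Tm = 7.207e+12 m.
n = √(GM / a³).
n = √(2.964e+21 / (7.207e+12)³) rad/s ≈ 2.814e-09 rad/s.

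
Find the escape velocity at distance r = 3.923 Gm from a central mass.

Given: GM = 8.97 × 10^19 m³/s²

Convert to SI: r = 3.923 Gm = 3.923e+09 m.
Escape velocity comes from setting total energy to zero: ½v² − GM/r = 0 ⇒ v_esc = √(2GM / r).
v_esc = √(2 · 8.97e+19 / 3.923e+09) m/s ≈ 2.138e+05 m/s = 213.8 km/s.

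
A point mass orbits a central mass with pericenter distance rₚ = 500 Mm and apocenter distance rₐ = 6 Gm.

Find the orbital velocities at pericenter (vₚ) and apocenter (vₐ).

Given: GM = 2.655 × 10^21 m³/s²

Convert to SI: rₚ = 500 Mm = 5e+08 m; rₐ = 6 Gm = 6e+09 m.
Use the vis-viva equation v² = GM(2/r − 1/a) with a = (rₚ + rₐ)/2 = (5e+08 + 6e+09)/2 = 3.25e+09 m.
vₚ = √(GM · (2/rₚ − 1/a)) = √(2.655e+21 · (2/5e+08 − 1/3.25e+09)) m/s ≈ 3.131e+06 m/s = 3131 km/s.
vₐ = √(GM · (2/rₐ − 1/a)) = √(2.655e+21 · (2/6e+09 − 1/3.25e+09)) m/s ≈ 2.609e+05 m/s = 260.9 km/s.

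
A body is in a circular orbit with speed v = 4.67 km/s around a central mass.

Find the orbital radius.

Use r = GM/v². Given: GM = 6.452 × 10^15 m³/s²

Convert to SI: v = 4.67 km/s = 4670 m/s.
For a circular orbit, v² = GM / r, so r = GM / v².
r = 6.452e+15 / (4670)² m ≈ 2.958e+08 m = 295.8 Mm.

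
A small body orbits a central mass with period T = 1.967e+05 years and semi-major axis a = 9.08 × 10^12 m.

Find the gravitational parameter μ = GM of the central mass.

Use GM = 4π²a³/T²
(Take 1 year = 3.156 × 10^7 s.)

Convert to SI: T = 1.967e+05 years = 6.20785e+12 s.
GM = 4π² · a³ / T².
GM = 4π² · (9.08e+12)³ / (6.20785e+12)² m³/s² ≈ 7.669e+14 m³/s² = 7.669 × 10^14 m³/s².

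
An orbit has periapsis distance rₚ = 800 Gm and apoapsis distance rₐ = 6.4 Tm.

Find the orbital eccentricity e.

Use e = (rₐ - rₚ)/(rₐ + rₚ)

Convert to SI: rₚ = 800 Gm = 8e+11 m; rₐ = 6.4 Tm = 6.4e+12 m.
e = (rₐ − rₚ) / (rₐ + rₚ).
e = (6.4e+12 − 8e+11) / (6.4e+12 + 8e+11) = 5.6e+12 / 7.2e+12 ≈ 0.7778.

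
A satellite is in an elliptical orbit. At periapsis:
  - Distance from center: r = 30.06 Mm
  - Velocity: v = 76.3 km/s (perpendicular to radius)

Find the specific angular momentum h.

Convert to SI: r = 30.06 Mm = 3.006e+07 m; v = 76.3 km/s = 76300 m/s.
With v perpendicular to r, h = r · v.
h = 3.006e+07 · 76300 m²/s ≈ 2.294e+12 m²/s.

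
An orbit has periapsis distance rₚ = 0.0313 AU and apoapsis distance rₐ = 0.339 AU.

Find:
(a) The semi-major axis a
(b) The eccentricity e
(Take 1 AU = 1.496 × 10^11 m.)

Convert to SI: rₚ = 0.0313 AU = 4.68248e+09 m; rₐ = 0.339 AU = 5.07144e+10 m.
(a) a = (rₚ + rₐ) / 2 = (4.68248e+09 + 5.07144e+10) / 2 ≈ 2.77e+10 m = 0.1852 AU.
(b) e = (rₐ − rₚ) / (rₐ + rₚ) = (5.07144e+10 − 4.68248e+09) / (5.07144e+10 + 4.68248e+09) ≈ 0.8309.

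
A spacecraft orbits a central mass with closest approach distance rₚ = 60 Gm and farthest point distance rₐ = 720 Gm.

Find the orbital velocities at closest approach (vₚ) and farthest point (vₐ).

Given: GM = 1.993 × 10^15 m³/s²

Convert to SI: rₚ = 60 Gm = 6e+10 m; rₐ = 720 Gm = 7.2e+11 m.
Use the vis-viva equation v² = GM(2/r − 1/a) with a = (rₚ + rₐ)/2 = (6e+10 + 7.2e+11)/2 = 3.9e+11 m.
vₚ = √(GM · (2/rₚ − 1/a)) = √(1.993e+15 · (2/6e+10 − 1/3.9e+11)) m/s ≈ 247.6 m/s = 247.6 m/s.
vₐ = √(GM · (2/rₐ − 1/a)) = √(1.993e+15 · (2/7.2e+11 − 1/3.9e+11)) m/s ≈ 20.64 m/s = 20.64 m/s.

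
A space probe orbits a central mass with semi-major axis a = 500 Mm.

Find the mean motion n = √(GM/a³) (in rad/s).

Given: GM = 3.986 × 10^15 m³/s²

Convert to SI: a = 500 Mm = 5e+08 m.
n = √(GM / a³).
n = √(3.986e+15 / (5e+08)³) rad/s ≈ 5.647e-06 rad/s.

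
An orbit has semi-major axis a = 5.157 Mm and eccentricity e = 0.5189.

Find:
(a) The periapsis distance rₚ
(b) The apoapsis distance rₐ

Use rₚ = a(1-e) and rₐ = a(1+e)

Convert to SI: a = 5.157 Mm = 5.157e+06 m.
(a) rₚ = a(1 − e) = 5.157e+06 · (1 − 0.5189) = 5.157e+06 · 0.4811 ≈ 2.481e+06 m = 2.481 Mm.
(b) rₐ = a(1 + e) = 5.157e+06 · (1 + 0.5189) = 5.157e+06 · 1.5189 ≈ 7.833e+06 m = 7.833 Mm.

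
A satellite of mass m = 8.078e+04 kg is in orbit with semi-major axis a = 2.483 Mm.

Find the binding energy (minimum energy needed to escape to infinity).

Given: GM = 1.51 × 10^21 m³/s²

Convert to SI: a = 2.483 Mm = 2.483e+06 m.
Total orbital energy is E = −GMm/(2a); binding energy is E_bind = −E = GMm/(2a).
E_bind = 1.51e+21 · 8.078e+04 / (2 · 2.483e+06) J ≈ 2.456e+19 J = 24.56 EJ.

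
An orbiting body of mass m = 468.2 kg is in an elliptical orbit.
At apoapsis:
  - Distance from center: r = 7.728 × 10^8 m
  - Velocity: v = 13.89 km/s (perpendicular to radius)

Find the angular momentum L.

Convert to SI: v = 13.89 km/s = 13890 m/s.
Since v is perpendicular to r, L = m · v · r.
L = 468.2 · 13890 · 7.728e+08 kg·m²/s ≈ 5.026e+15 kg·m²/s.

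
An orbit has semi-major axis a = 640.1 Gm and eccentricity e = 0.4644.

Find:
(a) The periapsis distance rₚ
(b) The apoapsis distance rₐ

Convert to SI: a = 640.1 Gm = 6.401e+11 m.
(a) rₚ = a(1 − e) = 6.401e+11 · (1 − 0.4644) = 6.401e+11 · 0.5356 ≈ 3.428e+11 m = 342.8 Gm.
(b) rₐ = a(1 + e) = 6.401e+11 · (1 + 0.4644) = 6.401e+11 · 1.4644 ≈ 9.374e+11 m = 937.4 Gm.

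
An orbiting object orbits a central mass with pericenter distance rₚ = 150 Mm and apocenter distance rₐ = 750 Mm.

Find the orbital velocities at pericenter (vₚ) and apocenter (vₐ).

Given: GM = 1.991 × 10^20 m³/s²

Convert to SI: rₚ = 150 Mm = 1.5e+08 m; rₐ = 750 Mm = 7.5e+08 m.
Use the vis-viva equation v² = GM(2/r − 1/a) with a = (rₚ + rₐ)/2 = (1.5e+08 + 7.5e+08)/2 = 4.5e+08 m.
vₚ = √(GM · (2/rₚ − 1/a)) = √(1.991e+20 · (2/1.5e+08 − 1/4.5e+08)) m/s ≈ 1.487e+06 m/s = 1487 km/s.
vₐ = √(GM · (2/rₐ − 1/a)) = √(1.991e+20 · (2/7.5e+08 − 1/4.5e+08)) m/s ≈ 2.975e+05 m/s = 297.5 km/s.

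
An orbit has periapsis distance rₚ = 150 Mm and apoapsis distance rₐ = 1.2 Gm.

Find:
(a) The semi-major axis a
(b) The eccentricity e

Convert to SI: rₚ = 150 Mm = 1.5e+08 m; rₐ = 1.2 Gm = 1.2e+09 m.
(a) a = (rₚ + rₐ) / 2 = (1.5e+08 + 1.2e+09) / 2 ≈ 6.75e+08 m = 675 Mm.
(b) e = (rₐ − rₚ) / (rₐ + rₚ) = (1.2e+09 − 1.5e+08) / (1.2e+09 + 1.5e+08) ≈ 0.7778.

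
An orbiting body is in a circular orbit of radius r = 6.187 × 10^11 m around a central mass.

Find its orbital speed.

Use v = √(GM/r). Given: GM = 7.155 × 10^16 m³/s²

For a circular orbit, gravity supplies the centripetal force, so v = √(GM / r).
v = √(7.155e+16 / 6.187e+11) m/s ≈ 340.1 m/s = 340.1 m/s.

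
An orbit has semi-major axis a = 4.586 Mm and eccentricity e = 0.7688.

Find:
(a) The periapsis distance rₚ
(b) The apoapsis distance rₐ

Convert to SI: a = 4.586 Mm = 4.586e+06 m.
(a) rₚ = a(1 − e) = 4.586e+06 · (1 − 0.7688) = 4.586e+06 · 0.2312 ≈ 1.06e+06 m = 1.06 Mm.
(b) rₐ = a(1 + e) = 4.586e+06 · (1 + 0.7688) = 4.586e+06 · 1.7688 ≈ 8.112e+06 m = 8.112 Mm.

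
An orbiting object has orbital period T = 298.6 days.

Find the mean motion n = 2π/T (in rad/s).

Convert to SI: T = 298.6 days = 2.5799e+07 s.
n = 2π / T.
n = 2π / 2.5799e+07 s ≈ 2.435e-07 rad/s.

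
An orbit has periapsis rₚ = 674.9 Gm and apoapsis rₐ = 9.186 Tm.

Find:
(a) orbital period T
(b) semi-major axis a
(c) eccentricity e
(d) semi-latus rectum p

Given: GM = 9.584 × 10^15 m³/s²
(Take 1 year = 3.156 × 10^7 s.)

Convert to SI: rₚ = 674.9 Gm = 6.749e+11 m; rₐ = 9.186 Tm = 9.186e+12 m.
(a) With a = (rₚ + rₐ)/2 = 4.93045e+12 m, T = 2π √(a³/GM) = 2π √((4.93045e+12)³/9.584e+15) s ≈ 7.026e+11 s
(b) a = (rₚ + rₐ)/2 = (6.749e+11 + 9.186e+12)/2 ≈ 4.93e+12 m
(c) e = (rₐ − rₚ)/(rₐ + rₚ) = (9.186e+12 − 6.749e+11)/(9.186e+12 + 6.749e+11) ≈ 0.8631
(d) From a = (rₚ + rₐ)/2 = 4.93045e+12 m and e = (rₐ − rₚ)/(rₐ + rₚ) = 0.863116, p = a(1 − e²) = 4.93045e+12 · (1 − (0.863116)²) ≈ 1.257e+12 m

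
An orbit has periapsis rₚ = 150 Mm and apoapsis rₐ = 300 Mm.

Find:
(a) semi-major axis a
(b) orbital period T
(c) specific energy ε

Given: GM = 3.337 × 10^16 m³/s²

Convert to SI: rₚ = 150 Mm = 1.5e+08 m; rₐ = 300 Mm = 3e+08 m.
(a) a = (rₚ + rₐ)/2 = (1.5e+08 + 3e+08)/2 ≈ 2.25e+08 m
(b) With a = (rₚ + rₐ)/2 = 2.25e+08 m, T = 2π √(a³/GM) = 2π √((2.25e+08)³/3.337e+16) s ≈ 1.161e+05 s
(c) With a = (rₚ + rₐ)/2 = 2.25e+08 m, ε = −GM/(2a) = −3.337e+16/(2 · 2.25e+08) J/kg ≈ -7.416e+07 J/kg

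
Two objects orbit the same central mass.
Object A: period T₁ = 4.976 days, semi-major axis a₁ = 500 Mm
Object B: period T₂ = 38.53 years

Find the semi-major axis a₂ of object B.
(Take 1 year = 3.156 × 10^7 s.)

Convert to SI: T₁ = 4.976 days = 429926 s; a₁ = 500 Mm = 5e+08 m; T₂ = 38.53 years = 1.21601e+09 s.
Kepler's third law: (T₁/T₂)² = (a₁/a₂)³ ⇒ a₂ = a₁ · (T₂/T₁)^(2/3).
T₂/T₁ = 1.21601e+09 / 429926 = 2828.41.
a₂ = 5e+08 · (2828.41)^(2/3) m ≈ 1e+11 m = 100 Gm.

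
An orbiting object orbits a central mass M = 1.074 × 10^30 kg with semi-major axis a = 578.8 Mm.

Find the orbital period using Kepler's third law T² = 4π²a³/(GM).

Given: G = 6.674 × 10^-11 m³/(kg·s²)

Convert to SI: a = 578.8 Mm = 5.788e+08 m.
GM = G · M = 6.674e-11 · 1.074e+30 = 7.16788e+19 m³/s².
Kepler's third law: T = 2π √(a³ / GM).
Substituting a = 5.788e+08 m and GM = 7.16788e+19 m³/s²:
T = 2π √((5.788e+08)³ / 7.16788e+19) s
T ≈ 1.033e+04 s = 2.871 hours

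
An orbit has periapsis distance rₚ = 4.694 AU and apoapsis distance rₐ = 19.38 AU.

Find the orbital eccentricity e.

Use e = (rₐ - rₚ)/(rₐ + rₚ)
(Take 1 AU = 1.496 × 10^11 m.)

Convert to SI: rₚ = 4.694 AU = 7.02222e+11 m; rₐ = 19.38 AU = 2.89925e+12 m.
e = (rₐ − rₚ) / (rₐ + rₚ).
e = (2.89925e+12 − 7.02222e+11) / (2.89925e+12 + 7.02222e+11) = 2.19703e+12 / 3.60147e+12 ≈ 0.61.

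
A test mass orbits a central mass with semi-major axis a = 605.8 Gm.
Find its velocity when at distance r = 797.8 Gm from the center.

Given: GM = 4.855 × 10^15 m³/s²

Convert to SI: a = 605.8 Gm = 6.058e+11 m; r = 797.8 Gm = 7.978e+11 m.
Vis-viva: v = √(GM · (2/r − 1/a)).
2/r − 1/a = 2/7.978e+11 − 1/6.058e+11 = 8.56184e-13 m⁻¹.
v = √(4.855e+15 · 8.56184e-13) m/s ≈ 64.47 m/s = 64.47 m/s.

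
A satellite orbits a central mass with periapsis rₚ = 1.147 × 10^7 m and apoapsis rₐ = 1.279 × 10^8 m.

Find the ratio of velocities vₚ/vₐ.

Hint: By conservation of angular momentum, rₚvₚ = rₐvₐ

Conservation of angular momentum gives rₚvₚ = rₐvₐ, so vₚ/vₐ = rₐ/rₚ.
vₚ/vₐ = 1.279e+08 / 1.147e+07 ≈ 11.15.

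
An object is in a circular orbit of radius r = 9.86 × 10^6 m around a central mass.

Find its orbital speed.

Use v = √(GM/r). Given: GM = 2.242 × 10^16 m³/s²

For a circular orbit, gravity supplies the centripetal force, so v = √(GM / r).
v = √(2.242e+16 / 9.86e+06) m/s ≈ 4.768e+04 m/s = 47.68 km/s.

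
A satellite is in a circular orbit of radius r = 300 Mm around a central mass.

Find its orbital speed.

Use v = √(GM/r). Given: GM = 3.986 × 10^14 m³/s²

Convert to SI: r = 300 Mm = 3e+08 m.
For a circular orbit, gravity supplies the centripetal force, so v = √(GM / r).
v = √(3.986e+14 / 3e+08) m/s ≈ 1153 m/s = 1.153 km/s.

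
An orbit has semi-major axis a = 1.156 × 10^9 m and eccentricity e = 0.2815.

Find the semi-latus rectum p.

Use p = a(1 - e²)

p = a (1 − e²).
p = 1.156e+09 · (1 − (0.2815)²) = 1.156e+09 · 0.920758 ≈ 1.064e+09 m = 1.064 × 10^9 m.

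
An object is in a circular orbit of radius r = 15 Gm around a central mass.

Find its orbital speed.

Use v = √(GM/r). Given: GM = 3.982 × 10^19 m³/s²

Convert to SI: r = 15 Gm = 1.5e+10 m.
For a circular orbit, gravity supplies the centripetal force, so v = √(GM / r).
v = √(3.982e+19 / 1.5e+10) m/s ≈ 5.152e+04 m/s = 51.52 km/s.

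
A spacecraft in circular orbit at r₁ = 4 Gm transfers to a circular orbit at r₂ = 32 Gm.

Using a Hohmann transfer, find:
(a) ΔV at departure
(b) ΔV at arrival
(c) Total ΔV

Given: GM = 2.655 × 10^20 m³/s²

Convert to SI: r₁ = 4 Gm = 4e+09 m; r₂ = 32 Gm = 3.2e+10 m.
Transfer semi-major axis: a_t = (r₁ + r₂)/2 = (4e+09 + 3.2e+10)/2 = 1.8e+10 m.
Circular speeds: v₁ = √(GM/r₁) = 257633 m/s, v₂ = √(GM/r₂) = 91087.2 m/s.
Transfer speeds (vis-viva v² = GM(2/r − 1/a_t)): v₁ᵗ = 343511 m/s, v₂ᵗ = 42938.9 m/s.
(a) ΔV₁ = |v₁ᵗ − v₁| ≈ 8.588e+04 m/s = 85.88 km/s.
(b) ΔV₂ = |v₂ − v₂ᵗ| ≈ 4.815e+04 m/s = 48.15 km/s.
(c) ΔV_total = ΔV₁ + ΔV₂ ≈ 1.34e+05 m/s = 134 km/s.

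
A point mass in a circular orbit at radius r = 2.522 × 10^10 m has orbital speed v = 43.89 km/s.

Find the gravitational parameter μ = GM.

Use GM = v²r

Convert to SI: v = 43.89 km/s = 43890 m/s.
For a circular orbit v² = GM/r, so GM = v² · r.
GM = (43890)² · 2.522e+10 m³/s² ≈ 4.858e+19 m³/s² = 4.858 × 10^19 m³/s².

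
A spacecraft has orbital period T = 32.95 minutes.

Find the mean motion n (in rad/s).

Convert to SI: T = 32.95 minutes = 1977 s.
n = 2π / T.
n = 2π / 1977 s ≈ 0.003178 rad/s.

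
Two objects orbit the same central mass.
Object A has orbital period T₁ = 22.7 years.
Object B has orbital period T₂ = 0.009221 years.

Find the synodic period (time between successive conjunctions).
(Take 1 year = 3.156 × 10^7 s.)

Convert to SI: T₁ = 22.7 years = 7.16412e+08 s; T₂ = 0.009221 years = 291015 s.
T_syn = |T₁ · T₂ / (T₁ − T₂)|.
T_syn = |7.16412e+08 · 291015 / (7.16412e+08 − 291015)| s ≈ 2.911e+05 s = 0.009225 years.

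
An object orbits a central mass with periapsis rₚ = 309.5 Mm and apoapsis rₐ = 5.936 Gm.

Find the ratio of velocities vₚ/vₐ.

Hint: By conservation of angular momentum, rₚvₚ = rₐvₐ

Convert to SI: rₚ = 309.5 Mm = 3.095e+08 m; rₐ = 5.936 Gm = 5.936e+09 m.
Conservation of angular momentum gives rₚvₚ = rₐvₐ, so vₚ/vₐ = rₐ/rₚ.
vₚ/vₐ = 5.936e+09 / 3.095e+08 ≈ 19.18.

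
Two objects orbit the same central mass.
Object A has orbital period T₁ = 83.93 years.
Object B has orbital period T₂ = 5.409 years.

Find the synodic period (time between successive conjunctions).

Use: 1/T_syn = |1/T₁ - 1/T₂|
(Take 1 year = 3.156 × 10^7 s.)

Convert to SI: T₁ = 83.93 years = 2.64883e+09 s; T₂ = 5.409 years = 1.70708e+08 s.
T_syn = |T₁ · T₂ / (T₁ − T₂)|.
T_syn = |2.64883e+09 · 1.70708e+08 / (2.64883e+09 − 1.70708e+08)| s ≈ 1.825e+08 s = 5.782 years.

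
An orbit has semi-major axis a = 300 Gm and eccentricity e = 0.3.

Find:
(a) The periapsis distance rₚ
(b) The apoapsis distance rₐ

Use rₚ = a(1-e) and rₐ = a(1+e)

Convert to SI: a = 300 Gm = 3e+11 m.
(a) rₚ = a(1 − e) = 3e+11 · (1 − 0.3) = 3e+11 · 0.7 ≈ 2.1e+11 m = 210 Gm.
(b) rₐ = a(1 + e) = 3e+11 · (1 + 0.3) = 3e+11 · 1.3 ≈ 3.9e+11 m = 390 Gm.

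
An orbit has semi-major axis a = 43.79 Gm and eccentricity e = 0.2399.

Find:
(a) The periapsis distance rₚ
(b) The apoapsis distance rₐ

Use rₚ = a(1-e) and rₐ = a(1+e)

Convert to SI: a = 43.79 Gm = 4.379e+10 m.
(a) rₚ = a(1 − e) = 4.379e+10 · (1 − 0.2399) = 4.379e+10 · 0.7601 ≈ 3.328e+10 m = 33.28 Gm.
(b) rₐ = a(1 + e) = 4.379e+10 · (1 + 0.2399) = 4.379e+10 · 1.2399 ≈ 5.43e+10 m = 54.3 Gm.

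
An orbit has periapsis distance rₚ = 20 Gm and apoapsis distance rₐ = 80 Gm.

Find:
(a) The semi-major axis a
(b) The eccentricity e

Convert to SI: rₚ = 20 Gm = 2e+10 m; rₐ = 80 Gm = 8e+10 m.
(a) a = (rₚ + rₐ) / 2 = (2e+10 + 8e+10) / 2 ≈ 5e+10 m = 50 Gm.
(b) e = (rₐ − rₚ) / (rₐ + rₚ) = (8e+10 − 2e+10) / (8e+10 + 2e+10) ≈ 0.6.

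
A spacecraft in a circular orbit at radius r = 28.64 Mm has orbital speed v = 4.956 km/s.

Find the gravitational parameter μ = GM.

Convert to SI: r = 28.64 Mm = 2.864e+07 m; v = 4.956 km/s = 4956 m/s.
For a circular orbit v² = GM/r, so GM = v² · r.
GM = (4956)² · 2.864e+07 m³/s² ≈ 7.035e+14 m³/s² = 7.035 × 10^14 m³/s².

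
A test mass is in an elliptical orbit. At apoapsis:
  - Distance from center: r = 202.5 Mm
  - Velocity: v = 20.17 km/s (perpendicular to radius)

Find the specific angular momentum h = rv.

Convert to SI: r = 202.5 Mm = 2.025e+08 m; v = 20.17 km/s = 20170 m/s.
With v perpendicular to r, h = r · v.
h = 2.025e+08 · 20170 m²/s ≈ 4.084e+12 m²/s.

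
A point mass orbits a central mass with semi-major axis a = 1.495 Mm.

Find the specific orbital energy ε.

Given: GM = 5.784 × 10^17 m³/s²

Convert to SI: a = 1.495 Mm = 1.495e+06 m.
ε = −GM / (2a).
ε = −5.784e+17 / (2 · 1.495e+06) J/kg ≈ -1.934e+11 J/kg = -193.4 GJ/kg.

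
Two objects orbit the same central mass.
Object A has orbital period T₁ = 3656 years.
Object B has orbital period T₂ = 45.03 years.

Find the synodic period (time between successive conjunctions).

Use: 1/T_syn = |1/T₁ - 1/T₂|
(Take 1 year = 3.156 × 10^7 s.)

Convert to SI: T₁ = 3656 years = 1.15383e+11 s; T₂ = 45.03 years = 1.42115e+09 s.
T_syn = |T₁ · T₂ / (T₁ − T₂)|.
T_syn = |1.15383e+11 · 1.42115e+09 / (1.15383e+11 − 1.42115e+09)| s ≈ 1.439e+09 s = 45.59 years.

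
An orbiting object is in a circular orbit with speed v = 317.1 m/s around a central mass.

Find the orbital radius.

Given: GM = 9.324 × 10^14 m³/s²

For a circular orbit, v² = GM / r, so r = GM / v².
r = 9.324e+14 / (317.1)² m ≈ 9.273e+09 m = 9.273 × 10^9 m.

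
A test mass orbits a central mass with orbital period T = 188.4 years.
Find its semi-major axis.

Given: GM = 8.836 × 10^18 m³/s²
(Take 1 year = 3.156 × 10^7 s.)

Convert to SI: T = 188.4 years = 5.9459e+09 s.
Invert Kepler's third law: a = (GM · T² / (4π²))^(1/3).
Substituting T = 5.9459e+09 s and GM = 8.836e+18 m³/s²:
a = (8.836e+18 · (5.9459e+09)² / (4π²))^(1/3) m
a ≈ 1.993e+12 m = 1.993 × 10^12 m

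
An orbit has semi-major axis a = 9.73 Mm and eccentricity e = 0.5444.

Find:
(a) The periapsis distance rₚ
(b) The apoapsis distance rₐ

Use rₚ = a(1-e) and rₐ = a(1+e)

Convert to SI: a = 9.73 Mm = 9.73e+06 m.
(a) rₚ = a(1 − e) = 9.73e+06 · (1 − 0.5444) = 9.73e+06 · 0.4556 ≈ 4.433e+06 m = 4.433 Mm.
(b) rₐ = a(1 + e) = 9.73e+06 · (1 + 0.5444) = 9.73e+06 · 1.5444 ≈ 1.503e+07 m = 15.03 Mm.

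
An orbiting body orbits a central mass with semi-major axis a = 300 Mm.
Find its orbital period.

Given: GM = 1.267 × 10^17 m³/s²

Convert to SI: a = 300 Mm = 3e+08 m.
Kepler's third law: T = 2π √(a³ / GM).
Substituting a = 3e+08 m and GM = 1.267e+17 m³/s²:
T = 2π √((3e+08)³ / 1.267e+17) s
T ≈ 9.172e+04 s = 1.062 days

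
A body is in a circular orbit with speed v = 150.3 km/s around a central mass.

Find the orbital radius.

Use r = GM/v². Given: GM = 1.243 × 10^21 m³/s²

Convert to SI: v = 150.3 km/s = 150300 m/s.
For a circular orbit, v² = GM / r, so r = GM / v².
r = 1.243e+21 / (150300)² m ≈ 5.502e+10 m = 5.502 × 10^10 m.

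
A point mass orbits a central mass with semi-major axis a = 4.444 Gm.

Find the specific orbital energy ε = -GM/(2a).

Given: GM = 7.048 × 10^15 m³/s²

Convert to SI: a = 4.444 Gm = 4.444e+09 m.
ε = −GM / (2a).
ε = −7.048e+15 / (2 · 4.444e+09) J/kg ≈ -7.93e+05 J/kg = -793 kJ/kg.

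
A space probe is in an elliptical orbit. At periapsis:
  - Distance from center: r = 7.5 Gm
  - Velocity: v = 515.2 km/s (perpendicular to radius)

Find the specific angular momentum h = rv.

Convert to SI: r = 7.5 Gm = 7.5e+09 m; v = 515.2 km/s = 515200 m/s.
With v perpendicular to r, h = r · v.
h = 7.5e+09 · 515200 m²/s ≈ 3.864e+15 m²/s.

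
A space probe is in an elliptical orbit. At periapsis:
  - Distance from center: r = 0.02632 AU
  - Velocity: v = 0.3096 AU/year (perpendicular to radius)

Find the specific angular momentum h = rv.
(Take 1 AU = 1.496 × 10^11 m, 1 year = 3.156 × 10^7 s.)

Convert to SI: r = 0.02632 AU = 3.93747e+09 m; v = 0.3096 AU/year = 1467.56 m/s.
With v perpendicular to r, h = r · v.
h = 3.93747e+09 · 1467.56 m²/s ≈ 5.778e+12 m²/s.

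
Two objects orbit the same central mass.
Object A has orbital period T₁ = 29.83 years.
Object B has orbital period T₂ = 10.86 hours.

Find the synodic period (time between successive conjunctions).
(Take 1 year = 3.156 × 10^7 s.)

Convert to SI: T₁ = 29.83 years = 9.41435e+08 s; T₂ = 10.86 hours = 39096 s.
T_syn = |T₁ · T₂ / (T₁ − T₂)|.
T_syn = |9.41435e+08 · 39096 / (9.41435e+08 − 39096)| s ≈ 3.91e+04 s = 10.86 hours.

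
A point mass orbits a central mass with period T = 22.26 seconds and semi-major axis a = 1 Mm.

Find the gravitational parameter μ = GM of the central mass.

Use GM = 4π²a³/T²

Convert to SI: a = 1 Mm = 1e+06 m.
GM = 4π² · a³ / T².
GM = 4π² · (1e+06)³ / (22.26)² m³/s² ≈ 7.967e+16 m³/s² = 7.967 × 10^16 m³/s².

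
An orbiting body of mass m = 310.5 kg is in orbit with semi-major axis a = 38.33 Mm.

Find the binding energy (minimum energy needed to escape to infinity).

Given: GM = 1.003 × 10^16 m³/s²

Convert to SI: a = 38.33 Mm = 3.833e+07 m.
Total orbital energy is E = −GMm/(2a); binding energy is E_bind = −E = GMm/(2a).
E_bind = 1.003e+16 · 310.5 / (2 · 3.833e+07) J ≈ 4.063e+10 J = 40.63 GJ.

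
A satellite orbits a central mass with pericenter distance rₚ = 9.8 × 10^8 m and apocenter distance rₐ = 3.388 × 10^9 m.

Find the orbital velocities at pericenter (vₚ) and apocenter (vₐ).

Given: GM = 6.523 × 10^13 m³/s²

Use the vis-viva equation v² = GM(2/r − 1/a) with a = (rₚ + rₐ)/2 = (9.8e+08 + 3.388e+09)/2 = 2.184e+09 m.
vₚ = √(GM · (2/rₚ − 1/a)) = √(6.523e+13 · (2/9.8e+08 − 1/2.184e+09)) m/s ≈ 321.3 m/s = 321.3 m/s.
vₐ = √(GM · (2/rₐ − 1/a)) = √(6.523e+13 · (2/3.388e+09 − 1/2.184e+09)) m/s ≈ 92.95 m/s = 92.95 m/s.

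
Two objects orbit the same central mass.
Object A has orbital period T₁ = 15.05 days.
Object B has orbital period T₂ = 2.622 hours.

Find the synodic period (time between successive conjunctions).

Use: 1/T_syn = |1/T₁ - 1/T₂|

Convert to SI: T₁ = 15.05 days = 1.30032e+06 s; T₂ = 2.622 hours = 9439.2 s.
T_syn = |T₁ · T₂ / (T₁ − T₂)|.
T_syn = |1.30032e+06 · 9439.2 / (1.30032e+06 − 9439.2)| s ≈ 9508 s = 2.641 hours.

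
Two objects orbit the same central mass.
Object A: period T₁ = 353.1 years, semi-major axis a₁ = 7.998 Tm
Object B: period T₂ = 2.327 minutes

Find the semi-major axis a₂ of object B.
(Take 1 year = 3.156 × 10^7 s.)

Convert to SI: T₁ = 353.1 years = 1.11438e+10 s; a₁ = 7.998 Tm = 7.998e+12 m; T₂ = 2.327 minutes = 139.62 s.
Kepler's third law: (T₁/T₂)² = (a₁/a₂)³ ⇒ a₂ = a₁ · (T₂/T₁)^(2/3).
T₂/T₁ = 139.62 / 1.11438e+10 = 1.25289e-08.
a₂ = 7.998e+12 · (1.25289e-08)^(2/3) m ≈ 4.314e+07 m = 43.14 Mm.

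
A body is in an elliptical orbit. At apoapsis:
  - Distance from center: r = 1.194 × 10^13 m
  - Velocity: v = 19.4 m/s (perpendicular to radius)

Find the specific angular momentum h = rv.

With v perpendicular to r, h = r · v.
h = 1.194e+13 · 19.4 m²/s ≈ 2.316e+14 m²/s.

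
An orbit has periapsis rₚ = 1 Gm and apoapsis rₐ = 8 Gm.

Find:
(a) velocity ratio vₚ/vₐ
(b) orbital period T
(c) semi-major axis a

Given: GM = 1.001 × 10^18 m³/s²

Convert to SI: rₚ = 1 Gm = 1e+09 m; rₐ = 8 Gm = 8e+09 m.
(a) Conservation of angular momentum (rₚvₚ = rₐvₐ) gives vₚ/vₐ = rₐ/rₚ = 8e+09/1e+09 ≈ 8
(b) With a = (rₚ + rₐ)/2 = 4.5e+09 m, T = 2π √(a³/GM) = 2π √((4.5e+09)³/1.001e+18) s ≈ 1.896e+06 s
(c) a = (rₚ + rₐ)/2 = (1e+09 + 8e+09)/2 ≈ 4.5e+09 m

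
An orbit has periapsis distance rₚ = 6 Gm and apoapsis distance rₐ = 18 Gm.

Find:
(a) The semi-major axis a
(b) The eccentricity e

Convert to SI: rₚ = 6 Gm = 6e+09 m; rₐ = 18 Gm = 1.8e+10 m.
(a) a = (rₚ + rₐ) / 2 = (6e+09 + 1.8e+10) / 2 ≈ 1.2e+10 m = 12 Gm.
(b) e = (rₐ − rₚ) / (rₐ + rₚ) = (1.8e+10 − 6e+09) / (1.8e+10 + 6e+09) ≈ 0.5.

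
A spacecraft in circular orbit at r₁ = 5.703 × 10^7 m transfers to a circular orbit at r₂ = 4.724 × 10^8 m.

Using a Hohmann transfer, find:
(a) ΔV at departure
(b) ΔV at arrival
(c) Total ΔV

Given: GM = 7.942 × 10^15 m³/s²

Transfer semi-major axis: a_t = (r₁ + r₂)/2 = (5.703e+07 + 4.724e+08)/2 = 2.64715e+08 m.
Circular speeds: v₁ = √(GM/r₁) = 11800.8 m/s, v₂ = √(GM/r₂) = 4100.25 m/s.
Transfer speeds (vis-viva v² = GM(2/r − 1/a_t)): v₁ᵗ = 15764.5 m/s, v₂ᵗ = 1903.15 m/s.
(a) ΔV₁ = |v₁ᵗ − v₁| ≈ 3964 m/s = 3.964 km/s.
(b) ΔV₂ = |v₂ − v₂ᵗ| ≈ 2197 m/s = 2.197 km/s.
(c) ΔV_total = ΔV₁ + ΔV₂ ≈ 6161 m/s = 6.161 km/s.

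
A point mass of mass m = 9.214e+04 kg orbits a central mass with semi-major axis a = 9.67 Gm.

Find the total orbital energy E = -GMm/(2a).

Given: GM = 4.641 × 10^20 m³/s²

Convert to SI: a = 9.67 Gm = 9.67e+09 m.
E = −GMm / (2a).
E = −4.641e+20 · 9.214e+04 / (2 · 9.67e+09) J ≈ -2.211e+15 J = -2.211 PJ.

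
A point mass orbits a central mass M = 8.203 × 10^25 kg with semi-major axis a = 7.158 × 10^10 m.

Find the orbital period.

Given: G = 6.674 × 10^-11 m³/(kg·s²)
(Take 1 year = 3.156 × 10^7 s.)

GM = G · M = 6.674e-11 · 8.203e+25 = 5.47468e+15 m³/s².
Kepler's third law: T = 2π √(a³ / GM).
Substituting a = 7.158e+10 m and GM = 5.47468e+15 m³/s²:
T = 2π √((7.158e+10)³ / 5.47468e+15) s
T ≈ 1.626e+09 s = 51.53 years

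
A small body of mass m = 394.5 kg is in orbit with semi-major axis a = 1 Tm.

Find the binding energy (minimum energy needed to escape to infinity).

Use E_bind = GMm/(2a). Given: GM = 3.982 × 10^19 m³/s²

Convert to SI: a = 1 Tm = 1e+12 m.
Total orbital energy is E = −GMm/(2a); binding energy is E_bind = −E = GMm/(2a).
E_bind = 3.982e+19 · 394.5 / (2 · 1e+12) J ≈ 7.854e+09 J = 7.854 GJ.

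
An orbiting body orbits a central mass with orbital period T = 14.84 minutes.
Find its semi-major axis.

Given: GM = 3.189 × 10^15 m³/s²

Convert to SI: T = 14.84 minutes = 890.4 s.
Invert Kepler's third law: a = (GM · T² / (4π²))^(1/3).
Substituting T = 890.4 s and GM = 3.189e+15 m³/s²:
a = (3.189e+15 · (890.4)² / (4π²))^(1/3) m
a ≈ 4.001e+06 m = 4.001 Mm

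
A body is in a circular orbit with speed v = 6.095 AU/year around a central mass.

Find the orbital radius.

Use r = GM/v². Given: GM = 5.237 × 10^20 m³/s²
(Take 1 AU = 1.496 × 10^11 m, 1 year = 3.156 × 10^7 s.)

Convert to SI: v = 6.095 AU/year = 28891.4 m/s.
For a circular orbit, v² = GM / r, so r = GM / v².
r = 5.237e+20 / (28891.4)² m ≈ 6.274e+11 m = 4.194 AU.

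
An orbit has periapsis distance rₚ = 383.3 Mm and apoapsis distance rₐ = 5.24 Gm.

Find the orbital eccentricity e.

Convert to SI: rₚ = 383.3 Mm = 3.833e+08 m; rₐ = 5.24 Gm = 5.24e+09 m.
e = (rₐ − rₚ) / (rₐ + rₚ).
e = (5.24e+09 − 3.833e+08) / (5.24e+09 + 3.833e+08) = 4.8567e+09 / 5.6233e+09 ≈ 0.8637.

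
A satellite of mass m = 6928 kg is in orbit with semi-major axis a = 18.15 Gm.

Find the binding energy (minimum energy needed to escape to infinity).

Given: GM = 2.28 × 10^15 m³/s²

Convert to SI: a = 18.15 Gm = 1.815e+10 m.
Total orbital energy is E = −GMm/(2a); binding energy is E_bind = −E = GMm/(2a).
E_bind = 2.28e+15 · 6928 / (2 · 1.815e+10) J ≈ 4.351e+08 J = 435.1 MJ.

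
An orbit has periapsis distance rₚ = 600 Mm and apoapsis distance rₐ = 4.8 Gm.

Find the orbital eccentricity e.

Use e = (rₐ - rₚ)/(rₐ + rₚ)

Convert to SI: rₚ = 600 Mm = 6e+08 m; rₐ = 4.8 Gm = 4.8e+09 m.
e = (rₐ − rₚ) / (rₐ + rₚ).
e = (4.8e+09 − 6e+08) / (4.8e+09 + 6e+08) = 4.2e+09 / 5.4e+09 ≈ 0.7778.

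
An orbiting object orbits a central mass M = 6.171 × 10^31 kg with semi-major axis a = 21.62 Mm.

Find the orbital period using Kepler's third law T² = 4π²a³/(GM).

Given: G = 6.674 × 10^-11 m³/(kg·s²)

Convert to SI: a = 21.62 Mm = 2.162e+07 m.
GM = G · M = 6.674e-11 · 6.171e+31 = 4.11853e+21 m³/s².
Kepler's third law: T = 2π √(a³ / GM).
Substituting a = 2.162e+07 m and GM = 4.11853e+21 m³/s²:
T = 2π √((2.162e+07)³ / 4.11853e+21) s
T ≈ 9.842 s = 9.842 seconds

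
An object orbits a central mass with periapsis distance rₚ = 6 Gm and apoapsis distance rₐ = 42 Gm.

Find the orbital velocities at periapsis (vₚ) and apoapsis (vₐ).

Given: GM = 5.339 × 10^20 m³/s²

Convert to SI: rₚ = 6 Gm = 6e+09 m; rₐ = 42 Gm = 4.2e+10 m.
Use the vis-viva equation v² = GM(2/r − 1/a) with a = (rₚ + rₐ)/2 = (6e+09 + 4.2e+10)/2 = 2.4e+10 m.
vₚ = √(GM · (2/rₚ − 1/a)) = √(5.339e+20 · (2/6e+09 − 1/2.4e+10)) m/s ≈ 3.946e+05 m/s = 394.6 km/s.
vₐ = √(GM · (2/rₐ − 1/a)) = √(5.339e+20 · (2/4.2e+10 − 1/2.4e+10)) m/s ≈ 5.637e+04 m/s = 56.37 km/s.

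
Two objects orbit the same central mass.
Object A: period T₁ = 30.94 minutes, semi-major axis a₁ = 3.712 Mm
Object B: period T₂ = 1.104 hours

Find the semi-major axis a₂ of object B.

Convert to SI: T₁ = 30.94 minutes = 1856.4 s; a₁ = 3.712 Mm = 3.712e+06 m; T₂ = 1.104 hours = 3974.4 s.
Kepler's third law: (T₁/T₂)² = (a₁/a₂)³ ⇒ a₂ = a₁ · (T₂/T₁)^(2/3).
T₂/T₁ = 3974.4 / 1856.4 = 2.14092.
a₂ = 3.712e+06 · (2.14092)^(2/3) m ≈ 6.166e+06 m = 6.166 Mm.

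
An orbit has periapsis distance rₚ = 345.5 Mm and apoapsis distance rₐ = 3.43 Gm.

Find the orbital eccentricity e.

Convert to SI: rₚ = 345.5 Mm = 3.455e+08 m; rₐ = 3.43 Gm = 3.43e+09 m.
e = (rₐ − rₚ) / (rₐ + rₚ).
e = (3.43e+09 − 3.455e+08) / (3.43e+09 + 3.455e+08) = 3.0845e+09 / 3.7755e+09 ≈ 0.817.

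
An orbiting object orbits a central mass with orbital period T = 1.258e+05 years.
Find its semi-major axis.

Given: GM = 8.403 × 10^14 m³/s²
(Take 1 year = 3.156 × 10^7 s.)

Convert to SI: T = 1.258e+05 years = 3.97025e+12 s.
Invert Kepler's third law: a = (GM · T² / (4π²))^(1/3).
Substituting T = 3.97025e+12 s and GM = 8.403e+14 m³/s²:
a = (8.403e+14 · (3.97025e+12)² / (4π²))^(1/3) m
a ≈ 6.949e+12 m = 6.949 Tm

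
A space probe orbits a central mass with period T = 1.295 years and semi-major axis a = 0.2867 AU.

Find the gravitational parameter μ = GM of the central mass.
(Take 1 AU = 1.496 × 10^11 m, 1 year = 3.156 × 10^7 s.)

Convert to SI: T = 1.295 years = 4.08702e+07 s; a = 0.2867 AU = 4.28903e+10 m.
GM = 4π² · a³ / T².
GM = 4π² · (4.28903e+10)³ / (4.08702e+07)² m³/s² ≈ 1.865e+18 m³/s² = 1.865 × 10^18 m³/s².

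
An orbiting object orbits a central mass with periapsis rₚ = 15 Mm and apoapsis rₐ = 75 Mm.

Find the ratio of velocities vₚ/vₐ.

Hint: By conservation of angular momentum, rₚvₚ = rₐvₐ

Convert to SI: rₚ = 15 Mm = 1.5e+07 m; rₐ = 75 Mm = 7.5e+07 m.
Conservation of angular momentum gives rₚvₚ = rₐvₐ, so vₚ/vₐ = rₐ/rₚ.
vₚ/vₐ = 7.5e+07 / 1.5e+07 ≈ 5.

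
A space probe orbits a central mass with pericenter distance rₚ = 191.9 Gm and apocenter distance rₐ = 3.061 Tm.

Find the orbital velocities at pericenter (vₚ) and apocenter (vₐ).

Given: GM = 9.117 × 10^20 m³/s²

Convert to SI: rₚ = 191.9 Gm = 1.919e+11 m; rₐ = 3.061 Tm = 3.061e+12 m.
Use the vis-viva equation v² = GM(2/r − 1/a) with a = (rₚ + rₐ)/2 = (1.919e+11 + 3.061e+12)/2 = 1.62645e+12 m.
vₚ = √(GM · (2/rₚ − 1/a)) = √(9.117e+20 · (2/1.919e+11 − 1/1.62645e+12)) m/s ≈ 9.456e+04 m/s = 94.56 km/s.
vₐ = √(GM · (2/rₐ − 1/a)) = √(9.117e+20 · (2/3.061e+12 − 1/1.62645e+12)) m/s ≈ 5928 m/s = 5.928 km/s.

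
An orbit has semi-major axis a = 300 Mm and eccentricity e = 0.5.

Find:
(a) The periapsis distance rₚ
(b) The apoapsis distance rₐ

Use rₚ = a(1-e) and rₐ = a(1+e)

Convert to SI: a = 300 Mm = 3e+08 m.
(a) rₚ = a(1 − e) = 3e+08 · (1 − 0.5) = 3e+08 · 0.5 ≈ 1.5e+08 m = 150 Mm.
(b) rₐ = a(1 + e) = 3e+08 · (1 + 0.5) = 3e+08 · 1.5 ≈ 4.5e+08 m = 450 Mm.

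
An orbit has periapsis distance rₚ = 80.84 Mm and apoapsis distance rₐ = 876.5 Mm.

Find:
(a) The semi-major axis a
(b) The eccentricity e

Convert to SI: rₚ = 80.84 Mm = 8.084e+07 m; rₐ = 876.5 Mm = 8.765e+08 m.
(a) a = (rₚ + rₐ) / 2 = (8.084e+07 + 8.765e+08) / 2 ≈ 4.787e+08 m = 478.7 Mm.
(b) e = (rₐ − rₚ) / (rₐ + rₚ) = (8.765e+08 − 8.084e+07) / (8.765e+08 + 8.084e+07) ≈ 0.8311.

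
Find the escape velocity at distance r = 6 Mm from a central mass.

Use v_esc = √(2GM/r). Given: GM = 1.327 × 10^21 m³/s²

Convert to SI: r = 6 Mm = 6e+06 m.
Escape velocity comes from setting total energy to zero: ½v² − GM/r = 0 ⇒ v_esc = √(2GM / r).
v_esc = √(2 · 1.327e+21 / 6e+06) m/s ≈ 2.103e+07 m/s = 2.103e+04 km/s.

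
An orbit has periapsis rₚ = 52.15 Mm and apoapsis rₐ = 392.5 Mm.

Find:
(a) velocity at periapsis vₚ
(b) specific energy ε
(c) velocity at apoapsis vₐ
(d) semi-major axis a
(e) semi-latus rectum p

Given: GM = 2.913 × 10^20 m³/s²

Convert to SI: rₚ = 52.15 Mm = 5.215e+07 m; rₐ = 392.5 Mm = 3.925e+08 m.
(a) With a = (rₚ + rₐ)/2 = 2.22325e+08 m, vₚ = √(GM (2/rₚ − 1/a)) = √(2.913e+20 · (2/5.215e+07 − 1/2.22325e+08)) m/s ≈ 3.14e+06 m/s
(b) With a = (rₚ + rₐ)/2 = 2.22325e+08 m, ε = −GM/(2a) = −2.913e+20/(2 · 2.22325e+08) J/kg ≈ -6.551e+11 J/kg
(c) With a = (rₚ + rₐ)/2 = 2.22325e+08 m, vₐ = √(GM (2/rₐ − 1/a)) = √(2.913e+20 · (2/3.925e+08 − 1/2.22325e+08)) m/s ≈ 4.172e+05 m/s
(d) a = (rₚ + rₐ)/2 = (5.215e+07 + 3.925e+08)/2 ≈ 2.223e+08 m
(e) From a = (rₚ + rₐ)/2 = 2.22325e+08 m and e = (rₐ − rₚ)/(rₐ + rₚ) = 0.765433, p = a(1 − e²) = 2.22325e+08 · (1 − (0.765433)²) ≈ 9.207e+07 m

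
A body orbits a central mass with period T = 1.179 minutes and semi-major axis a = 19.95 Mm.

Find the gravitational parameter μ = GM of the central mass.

Convert to SI: T = 1.179 minutes = 70.74 s; a = 19.95 Mm = 1.995e+07 m.
GM = 4π² · a³ / T².
GM = 4π² · (1.995e+07)³ / (70.74)² m³/s² ≈ 6.264e+19 m³/s² = 6.264 × 10^19 m³/s².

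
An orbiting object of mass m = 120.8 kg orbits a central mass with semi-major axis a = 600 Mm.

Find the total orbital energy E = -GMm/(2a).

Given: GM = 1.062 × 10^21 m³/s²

Convert to SI: a = 600 Mm = 6e+08 m.
E = −GMm / (2a).
E = −1.062e+21 · 120.8 / (2 · 6e+08) J ≈ -1.069e+14 J = -106.9 TJ.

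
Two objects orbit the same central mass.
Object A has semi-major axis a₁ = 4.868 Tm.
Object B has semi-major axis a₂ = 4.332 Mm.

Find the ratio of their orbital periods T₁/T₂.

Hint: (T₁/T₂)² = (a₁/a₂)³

Convert to SI: a₁ = 4.868 Tm = 4.868e+12 m; a₂ = 4.332 Mm = 4.332e+06 m.
From Kepler's third law, (T₁/T₂)² = (a₁/a₂)³, so T₁/T₂ = (a₁/a₂)^(3/2).
a₁/a₂ = 4.868e+12 / 4.332e+06 = 1.12373e+06.
T₁/T₂ = (1.12373e+06)^(3/2) ≈ 1.191e+09.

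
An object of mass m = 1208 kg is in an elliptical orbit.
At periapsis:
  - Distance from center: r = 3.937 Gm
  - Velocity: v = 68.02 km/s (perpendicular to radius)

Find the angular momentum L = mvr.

Convert to SI: r = 3.937 Gm = 3.937e+09 m; v = 68.02 km/s = 68020 m/s.
Since v is perpendicular to r, L = m · v · r.
L = 1208 · 68020 · 3.937e+09 kg·m²/s ≈ 3.235e+17 kg·m²/s.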